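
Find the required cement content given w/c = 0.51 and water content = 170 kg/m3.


Cement = water / (w/c)
= 170 / 0.51
= 333.3 kg/m3

333.3


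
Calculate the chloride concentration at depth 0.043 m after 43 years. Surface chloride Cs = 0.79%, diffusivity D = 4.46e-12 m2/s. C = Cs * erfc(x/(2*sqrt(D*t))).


t_seconds = 43 * 365.25 * 24 * 3600 = 1356976800.0 s
arg = 0.043 / (2 * sqrt(4.46e-12 * 1356976800.0))
= 0.2764
erfc(0.2764) = 0.6959
C = 0.79 * 0.6959 = 0.5498%

0.5498


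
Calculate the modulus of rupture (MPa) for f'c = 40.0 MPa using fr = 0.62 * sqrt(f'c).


fr = 0.62 * sqrt(40.0)
= 3.921 MPa

3.921


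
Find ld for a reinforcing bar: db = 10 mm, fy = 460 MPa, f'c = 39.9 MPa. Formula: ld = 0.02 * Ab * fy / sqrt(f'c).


Ab = pi * 10^2 / 4 = 78.54 mm2
ld = 0.02 * 78.54 * 460 / sqrt(39.9)
= 114.4 mm

114.4


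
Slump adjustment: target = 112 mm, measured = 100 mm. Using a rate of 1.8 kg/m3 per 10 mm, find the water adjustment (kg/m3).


Difference = 112 - 100 = 12 mm
Water adjustment = 12 * 1.8 / 10 = 2.2 kg/m3

2.2


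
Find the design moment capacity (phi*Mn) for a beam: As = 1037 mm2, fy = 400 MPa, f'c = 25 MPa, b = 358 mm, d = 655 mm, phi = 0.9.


a = As * fy / (0.85 * f'c * b)
= 1037 * 400 / (0.85 * 25 * 358)
= 54.5251 mm
Mn = As * fy * (d - a/2) / 10^6
= 260.3855 kN-m
phi*Mn = 0.9 * 260.3855 = 234.35 kN-m

234.35


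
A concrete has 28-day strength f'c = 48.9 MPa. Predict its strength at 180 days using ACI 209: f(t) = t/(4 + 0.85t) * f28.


f(180) = 180 / (4 + 0.85 * 180) * 48.9
= 180 / 157.0 * 48.9
= 56.06 MPa

56.06


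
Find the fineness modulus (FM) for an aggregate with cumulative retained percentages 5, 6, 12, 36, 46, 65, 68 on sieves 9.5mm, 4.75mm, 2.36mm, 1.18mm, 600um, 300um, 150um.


FM = sum(cumulative % retained) / 100
= 238 / 100
= 2.38

2.38


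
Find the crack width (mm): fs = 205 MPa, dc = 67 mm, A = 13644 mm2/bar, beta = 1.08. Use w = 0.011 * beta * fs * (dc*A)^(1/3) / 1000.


w = 0.011 * beta * fs * (dc * A)^(1/3) / 1000
= 0.011 * 1.08 * 205 * (67 * 13644)^(1/3) / 1000
= 0.236 mm

0.236


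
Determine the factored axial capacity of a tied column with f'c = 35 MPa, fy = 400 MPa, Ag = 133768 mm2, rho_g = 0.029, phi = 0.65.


Ast = rho * Ag = 0.029 * 133768 = 3879.272 mm2
phi*Pn = 0.65 * 0.80 * (0.85 * 35 * (133768 - 3879.272) + 400 * 3879.272) / 1000
= 2816.27 kN

2816.27


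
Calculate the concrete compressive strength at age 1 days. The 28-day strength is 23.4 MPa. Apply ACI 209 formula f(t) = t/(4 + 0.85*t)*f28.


f(1) = 1 / (4 + 0.85 * 1) * 23.4
= 1 / 4.85 * 23.4
= 4.82 MPa

4.82


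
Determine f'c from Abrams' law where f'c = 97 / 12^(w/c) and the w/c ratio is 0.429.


f'c = 97 / 12^0.429
= 97 / 2.904
= 33.4 MPa

33.4


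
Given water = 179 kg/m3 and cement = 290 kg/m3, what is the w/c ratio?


w/c = water / cement
w/c = 179 / 290 = 0.617

0.617


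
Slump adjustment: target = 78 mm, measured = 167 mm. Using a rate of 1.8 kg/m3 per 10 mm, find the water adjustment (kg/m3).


Difference = 78 - 167 = -89 mm
Water adjustment = -89 * 1.8 / 10 = -16.0 kg/m3

-16.0


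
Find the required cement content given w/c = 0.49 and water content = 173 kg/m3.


Cement = water / (w/c)
= 173 / 0.49
= 353.1 kg/m3

353.1


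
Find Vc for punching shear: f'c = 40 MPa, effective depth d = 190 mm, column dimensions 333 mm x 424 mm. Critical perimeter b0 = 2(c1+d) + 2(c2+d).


b0 = 2*(333 + 190) + 2*(424 + 190) = 2274 mm
Vc = 0.33 * sqrt(40) * 2274 * 190 / 1000
= 901.75 kN

901.75


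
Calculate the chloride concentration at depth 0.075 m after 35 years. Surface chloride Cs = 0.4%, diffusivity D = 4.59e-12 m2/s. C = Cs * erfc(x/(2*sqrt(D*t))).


t_seconds = 35 * 365.25 * 24 * 3600 = 1104516000.0 s
arg = 0.075 / (2 * sqrt(4.59e-12 * 1104516000.0))
= 0.5267
erfc(0.5267) = 0.4564
C = 0.4 * 0.4564 = 0.1826%

0.1826


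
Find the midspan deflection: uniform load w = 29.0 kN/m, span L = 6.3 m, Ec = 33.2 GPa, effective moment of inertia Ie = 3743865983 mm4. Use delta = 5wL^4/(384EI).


Convert: L = 6.3 m = 6300 mm, Ec = 33.2 GPa = 33200 MPa
delta = 5 * 29.0 * 6300^4 / (384 * 33200 * 3743865983)
= 4.79 mm

4.79


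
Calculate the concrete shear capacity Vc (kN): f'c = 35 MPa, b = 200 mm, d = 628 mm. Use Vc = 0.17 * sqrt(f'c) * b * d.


Vc = 0.17 * sqrt(35) * 200 * 628 / 1000
= 126.32 kN

126.32


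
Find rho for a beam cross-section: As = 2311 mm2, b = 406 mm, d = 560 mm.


rho = As / (b * d)
= 2311 / (406 * 560)
= 0.0102

0.0102


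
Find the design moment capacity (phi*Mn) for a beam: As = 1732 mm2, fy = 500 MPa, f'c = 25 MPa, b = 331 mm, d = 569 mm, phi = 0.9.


a = As * fy / (0.85 * f'c * b)
= 1732 * 500 / (0.85 * 25 * 331)
= 123.1207 mm
Mn = As * fy * (d - a/2) / 10^6
= 439.4428 kN-m
phi*Mn = 0.9 * 439.4428 = 395.5 kN-m

395.5


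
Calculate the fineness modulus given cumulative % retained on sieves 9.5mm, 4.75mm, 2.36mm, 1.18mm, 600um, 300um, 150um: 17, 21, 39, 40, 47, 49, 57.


FM = sum(cumulative % retained) / 100
= 270 / 100
= 2.7

2.7


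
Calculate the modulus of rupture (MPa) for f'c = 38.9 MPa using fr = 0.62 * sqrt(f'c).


fr = 0.62 * sqrt(38.9)
= 3.867 MPa

3.867


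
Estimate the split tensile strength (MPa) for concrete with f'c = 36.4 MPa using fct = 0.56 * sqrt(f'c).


fct = 0.56 * sqrt(36.4)
= 0.56 * 6.033
= 3.379 MPa

3.379


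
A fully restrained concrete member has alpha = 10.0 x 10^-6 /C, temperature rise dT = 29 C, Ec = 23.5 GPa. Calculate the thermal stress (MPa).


sigma = alpha * dT * Ec
= 10.0e-6 * 29 * 23.5 * 1000
= 6.815 MPa

6.815


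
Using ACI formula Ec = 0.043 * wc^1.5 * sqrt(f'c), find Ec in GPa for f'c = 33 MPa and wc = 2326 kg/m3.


Ec = 0.043 * 2326^1.5 * sqrt(33) / 1000
= 27.71 GPa

27.71


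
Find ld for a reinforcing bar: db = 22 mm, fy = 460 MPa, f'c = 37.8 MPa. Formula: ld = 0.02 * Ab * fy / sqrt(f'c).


Ab = pi * 22^2 / 4 = 380.133 mm2
ld = 0.02 * 380.133 * 460 / sqrt(37.8)
= 568.8 mm

568.8


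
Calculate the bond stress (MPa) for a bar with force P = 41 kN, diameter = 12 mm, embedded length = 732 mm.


u = P / (pi * db * ld)
= 41 * 1000 / (pi * 12 * 732)
= 1.486 MPa

1.486


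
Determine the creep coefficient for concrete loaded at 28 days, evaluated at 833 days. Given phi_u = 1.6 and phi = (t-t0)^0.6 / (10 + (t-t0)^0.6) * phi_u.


dt = 833 - 28 = 805
phi = 805^0.6 / (10 + 805^0.6) * 1.6
= 1.355

1.355


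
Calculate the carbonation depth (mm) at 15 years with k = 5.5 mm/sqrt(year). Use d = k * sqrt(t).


depth = k * sqrt(t)
= 5.5 * sqrt(15)
= 21.3 mm

21.3


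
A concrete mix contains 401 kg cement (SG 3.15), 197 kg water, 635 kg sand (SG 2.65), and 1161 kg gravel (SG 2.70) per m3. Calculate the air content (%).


Vol cement = 401 / (3.15 * 1000) = 0.127302 m3
Vol water = 197 / 1000 = 0.197 m3
Vol sand = 635 / (2.65 * 1000) = 0.239623 m3
Vol gravel = 1161 / (2.70 * 1000) = 0.43 m3
Total solid + water volume = 0.993924 m3
Air = (1 - 0.993924) * 100 = 0.61%

0.61


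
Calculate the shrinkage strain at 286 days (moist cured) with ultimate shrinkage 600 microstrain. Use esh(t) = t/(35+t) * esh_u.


esh(286) = 286 / (35 + 286) * 600
= 286 / 321 * 600
= 534.6 microstrain

534.6


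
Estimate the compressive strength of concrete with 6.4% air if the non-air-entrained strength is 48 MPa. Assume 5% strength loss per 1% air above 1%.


Strength loss = (6.4 - 1) * 5 = 27.0%
f'c = 48 * (1 - 27.0/100)
= 35.04 MPa

35.04


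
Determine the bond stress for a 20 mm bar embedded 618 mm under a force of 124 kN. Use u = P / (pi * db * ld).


u = P / (pi * db * ld)
= 124 * 1000 / (pi * 20 * 618)
= 3.193 MPa

3.193


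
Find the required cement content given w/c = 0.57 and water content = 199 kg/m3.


Cement = water / (w/c)
= 199 / 0.57
= 349.1 kg/m3

349.1


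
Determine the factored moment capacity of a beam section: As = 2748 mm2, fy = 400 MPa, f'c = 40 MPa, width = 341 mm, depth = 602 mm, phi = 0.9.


a = As * fy / (0.85 * f'c * b)
= 2748 * 400 / (0.85 * 40 * 341)
= 94.8077 mm
Mn = As * fy * (d - a/2) / 10^6
= 609.6121 kN-m
phi*Mn = 0.9 * 609.6121 = 548.65 kN-m

548.65


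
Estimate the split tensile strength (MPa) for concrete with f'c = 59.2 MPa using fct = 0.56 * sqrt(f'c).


fct = 0.56 * sqrt(59.2)
= 0.56 * 7.694
= 4.309 MPa

4.309


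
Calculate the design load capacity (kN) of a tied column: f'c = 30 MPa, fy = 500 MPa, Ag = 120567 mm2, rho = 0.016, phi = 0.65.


Ast = rho * Ag = 0.016 * 120567 = 1929.072 mm2
phi*Pn = 0.65 * 0.80 * (0.85 * 30 * (120567 - 1929.072) + 500 * 1929.072) / 1000
= 2074.7 kN

2074.7


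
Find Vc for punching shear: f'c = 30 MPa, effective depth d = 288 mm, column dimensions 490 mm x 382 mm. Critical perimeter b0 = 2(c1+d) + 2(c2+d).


b0 = 2*(490 + 288) + 2*(382 + 288) = 2896 mm
Vc = 0.33 * sqrt(30) * 2896 * 288 / 1000
= 1507.53 kN

1507.53


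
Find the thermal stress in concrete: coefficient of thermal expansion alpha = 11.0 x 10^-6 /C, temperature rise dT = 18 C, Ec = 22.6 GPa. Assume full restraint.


sigma = alpha * dT * Ec
= 11.0e-6 * 18 * 22.6 * 1000
= 4.475 MPa

4.475


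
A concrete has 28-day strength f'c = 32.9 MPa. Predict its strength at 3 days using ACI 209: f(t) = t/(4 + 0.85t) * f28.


f(3) = 3 / (4 + 0.85 * 3) * 32.9
= 3 / 6.55 * 32.9
= 15.07 MPa

15.07


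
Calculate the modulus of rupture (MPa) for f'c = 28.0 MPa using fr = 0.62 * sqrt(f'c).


fr = 0.62 * sqrt(28.0)
= 3.281 MPa

3.281


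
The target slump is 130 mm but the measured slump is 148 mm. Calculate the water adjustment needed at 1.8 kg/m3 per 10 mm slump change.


Difference = 130 - 148 = -18 mm
Water adjustment = -18 * 1.8 / 10 = -3.2 kg/m3

-3.2


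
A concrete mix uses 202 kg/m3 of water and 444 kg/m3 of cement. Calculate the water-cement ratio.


w/c = water / cement
w/c = 202 / 444 = 0.455

0.455


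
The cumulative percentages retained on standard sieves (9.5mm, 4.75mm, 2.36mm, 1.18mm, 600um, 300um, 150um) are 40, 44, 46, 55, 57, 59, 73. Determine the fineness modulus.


FM = sum(cumulative % retained) / 100
= 374 / 100
= 3.74

3.74


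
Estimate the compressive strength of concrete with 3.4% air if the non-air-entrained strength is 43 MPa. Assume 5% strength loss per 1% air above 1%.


Strength loss = (3.4 - 1) * 5 = 12.0%
f'c = 43 * (1 - 12.0/100)
= 37.84 MPa

37.84


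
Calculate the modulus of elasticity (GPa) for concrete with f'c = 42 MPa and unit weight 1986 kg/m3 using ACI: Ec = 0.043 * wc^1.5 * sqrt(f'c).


Ec = 0.043 * 1986^1.5 * sqrt(42) / 1000
= 24.66 GPa

24.66


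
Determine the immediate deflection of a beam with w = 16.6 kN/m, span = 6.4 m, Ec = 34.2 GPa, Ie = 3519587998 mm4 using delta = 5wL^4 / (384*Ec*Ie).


Convert: L = 6.4 m = 6400 mm, Ec = 34.2 GPa = 34200 MPa
delta = 5 * 16.6 * 6400^4 / (384 * 34200 * 3519587998)
= 3.01 mm

3.01


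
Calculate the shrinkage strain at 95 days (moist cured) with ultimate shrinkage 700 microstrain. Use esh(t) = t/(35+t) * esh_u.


esh(95) = 95 / (35 + 95) * 700
= 95 / 130 * 700
= 511.5 microstrain

511.5


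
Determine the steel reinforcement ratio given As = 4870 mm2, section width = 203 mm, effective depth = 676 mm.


rho = As / (b * d)
= 4870 / (203 * 676)
= 0.0355

0.0355


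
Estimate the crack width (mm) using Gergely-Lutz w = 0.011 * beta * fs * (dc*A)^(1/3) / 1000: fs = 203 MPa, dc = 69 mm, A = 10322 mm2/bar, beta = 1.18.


w = 0.011 * beta * fs * (dc * A)^(1/3) / 1000
= 0.011 * 1.18 * 203 * (69 * 10322)^(1/3) / 1000
= 0.235 mm

0.235


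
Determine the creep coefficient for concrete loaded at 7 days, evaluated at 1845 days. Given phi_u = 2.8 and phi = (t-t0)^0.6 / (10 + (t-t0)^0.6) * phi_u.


dt = 1845 - 7 = 1838
phi = 1838^0.6 / (10 + 1838^0.6) * 2.8
= 2.523

2.523


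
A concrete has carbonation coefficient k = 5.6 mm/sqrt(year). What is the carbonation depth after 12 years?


depth = k * sqrt(t)
= 5.6 * sqrt(12)
= 19.4 mm

19.4


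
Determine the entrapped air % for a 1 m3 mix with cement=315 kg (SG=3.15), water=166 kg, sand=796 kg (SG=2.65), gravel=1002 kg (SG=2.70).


Vol cement = 315 / (3.15 * 1000) = 0.1 m3
Vol water = 166 / 1000 = 0.166 m3
Vol sand = 796 / (2.65 * 1000) = 0.300377 m3
Vol gravel = 1002 / (2.70 * 1000) = 0.371111 m3
Total solid + water volume = 0.937488 m3
Air = (1 - 0.937488) * 100 = 6.25%

6.25


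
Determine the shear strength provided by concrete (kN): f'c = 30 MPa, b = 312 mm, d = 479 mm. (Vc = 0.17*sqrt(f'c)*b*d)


Vc = 0.17 * sqrt(30) * 312 * 479 / 1000
= 139.16 kN

139.16


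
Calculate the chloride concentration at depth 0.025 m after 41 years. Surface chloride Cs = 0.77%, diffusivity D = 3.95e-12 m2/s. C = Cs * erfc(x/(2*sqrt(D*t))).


t_seconds = 41 * 365.25 * 24 * 3600 = 1293861600.0 s
arg = 0.025 / (2 * sqrt(3.95e-12 * 1293861600.0))
= 0.1749
erfc(0.1749) = 0.8047
C = 0.77 * 0.8047 = 0.6196%

0.6196


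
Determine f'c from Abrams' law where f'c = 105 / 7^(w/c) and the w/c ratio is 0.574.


f'c = 105 / 7^0.574
= 105 / 3.056
= 34.36 MPa

34.36


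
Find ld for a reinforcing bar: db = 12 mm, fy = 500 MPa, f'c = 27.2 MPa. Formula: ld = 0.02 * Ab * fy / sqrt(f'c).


Ab = pi * 12^2 / 4 = 113.097 mm2
ld = 0.02 * 113.097 * 500 / sqrt(27.2)
= 216.9 mm

216.9


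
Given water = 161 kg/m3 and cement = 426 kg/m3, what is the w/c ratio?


w/c = water / cement
w/c = 161 / 426 = 0.378

0.378


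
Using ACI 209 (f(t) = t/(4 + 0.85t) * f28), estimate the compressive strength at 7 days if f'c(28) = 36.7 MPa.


f(7) = 7 / (4 + 0.85 * 7) * 36.7
= 7 / 9.95 * 36.7
= 25.82 MPa

25.82


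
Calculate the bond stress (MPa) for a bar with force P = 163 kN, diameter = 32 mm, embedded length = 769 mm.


u = P / (pi * db * ld)
= 163 * 1000 / (pi * 32 * 769)
= 2.108 MPa

2.108


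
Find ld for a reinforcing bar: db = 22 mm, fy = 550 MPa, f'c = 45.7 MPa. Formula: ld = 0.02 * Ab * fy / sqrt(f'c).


Ab = pi * 22^2 / 4 = 380.133 mm2
ld = 0.02 * 380.133 * 550 / sqrt(45.7)
= 618.5 mm

618.5


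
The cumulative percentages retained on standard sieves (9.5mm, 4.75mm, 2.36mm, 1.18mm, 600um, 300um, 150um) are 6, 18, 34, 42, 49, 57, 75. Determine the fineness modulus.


FM = sum(cumulative % retained) / 100
= 281 / 100
= 2.81

2.81


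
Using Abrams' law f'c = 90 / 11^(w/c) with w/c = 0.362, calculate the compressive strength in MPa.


f'c = 90 / 11^0.362
= 90 / 2.382
= 37.78 MPa

37.78


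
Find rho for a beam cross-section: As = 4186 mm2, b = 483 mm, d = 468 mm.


rho = As / (b * d)
= 4186 / (483 * 468)
= 0.0185

0.0185


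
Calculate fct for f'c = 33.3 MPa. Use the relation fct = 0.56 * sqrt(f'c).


fct = 0.56 * sqrt(33.3)
= 0.56 * 5.771
= 3.232 MPa

3.232


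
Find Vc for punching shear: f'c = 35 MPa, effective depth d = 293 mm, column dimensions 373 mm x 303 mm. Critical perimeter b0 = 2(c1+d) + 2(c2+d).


b0 = 2*(373 + 293) + 2*(303 + 293) = 2524 mm
Vc = 0.33 * sqrt(35) * 2524 * 293 / 1000
= 1443.79 kN

1443.79


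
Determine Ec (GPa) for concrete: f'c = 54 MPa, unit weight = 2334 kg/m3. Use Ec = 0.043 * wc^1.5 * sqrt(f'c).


Ec = 0.043 * 2334^1.5 * sqrt(54) / 1000
= 35.63 GPa

35.63


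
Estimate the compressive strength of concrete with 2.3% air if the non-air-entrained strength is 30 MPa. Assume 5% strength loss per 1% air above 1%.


Strength loss = (2.3 - 1) * 5 = 6.5%
f'c = 30 * (1 - 6.5/100)
= 28.05 MPa

28.05


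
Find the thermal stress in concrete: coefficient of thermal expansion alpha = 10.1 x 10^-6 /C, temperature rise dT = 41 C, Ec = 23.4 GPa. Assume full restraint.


sigma = alpha * dT * Ec
= 10.1e-6 * 41 * 23.4 * 1000
= 9.69 MPa

9.69


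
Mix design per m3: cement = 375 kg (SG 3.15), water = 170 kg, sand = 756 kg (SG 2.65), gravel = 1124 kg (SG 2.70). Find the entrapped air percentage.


Vol cement = 375 / (3.15 * 1000) = 0.119048 m3
Vol water = 170 / 1000 = 0.17 m3
Vol sand = 756 / (2.65 * 1000) = 0.285283 m3
Vol gravel = 1124 / (2.70 * 1000) = 0.416296 m3
Total solid + water volume = 0.990627 m3
Air = (1 - 0.990627) * 100 = 0.94%

0.94


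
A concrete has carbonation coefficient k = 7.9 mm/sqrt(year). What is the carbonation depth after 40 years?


depth = k * sqrt(t)
= 7.9 * sqrt(40)
= 49.96 mm

49.96


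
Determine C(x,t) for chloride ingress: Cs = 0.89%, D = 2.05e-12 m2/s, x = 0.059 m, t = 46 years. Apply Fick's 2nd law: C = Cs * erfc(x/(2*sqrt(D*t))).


t_seconds = 46 * 365.25 * 24 * 3600 = 1451649600.0 s
arg = 0.059 / (2 * sqrt(2.05e-12 * 1451649600.0))
= 0.5408
erfc(0.5408) = 0.4444
C = 0.89 * 0.4444 = 0.3955%

0.3955


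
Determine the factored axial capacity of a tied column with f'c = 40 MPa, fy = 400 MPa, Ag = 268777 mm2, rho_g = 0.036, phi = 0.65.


Ast = rho * Ag = 0.036 * 268777 = 9675.972 mm2
phi*Pn = 0.65 * 0.80 * (0.85 * 40 * (268777 - 9675.972) + 400 * 9675.972) / 1000
= 6593.51 kN

6593.51


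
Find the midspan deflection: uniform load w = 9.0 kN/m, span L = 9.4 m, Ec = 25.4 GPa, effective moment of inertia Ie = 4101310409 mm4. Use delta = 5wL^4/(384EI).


Convert: L = 9.4 m = 9400 mm, Ec = 25.4 GPa = 25400 MPa
delta = 5 * 9.0 * 9400^4 / (384 * 25400 * 4101310409)
= 8.78 mm

8.78


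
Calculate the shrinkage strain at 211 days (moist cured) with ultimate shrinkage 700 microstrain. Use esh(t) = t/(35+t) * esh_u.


esh(211) = 211 / (35 + 211) * 700
= 211 / 246 * 700
= 600.4 microstrain

600.4


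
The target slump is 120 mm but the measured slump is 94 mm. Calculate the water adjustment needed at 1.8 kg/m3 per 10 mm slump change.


Difference = 120 - 94 = 26 mm
Water adjustment = 26 * 1.8 / 10 = 4.7 kg/m3

4.7


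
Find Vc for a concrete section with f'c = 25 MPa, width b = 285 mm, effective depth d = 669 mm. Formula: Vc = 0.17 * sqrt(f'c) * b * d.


Vc = 0.17 * sqrt(25) * 285 * 669 / 1000
= 162.07 kN

162.07


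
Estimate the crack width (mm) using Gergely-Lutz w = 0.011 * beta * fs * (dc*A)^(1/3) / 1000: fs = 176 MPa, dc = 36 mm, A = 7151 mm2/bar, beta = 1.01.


w = 0.011 * beta * fs * (dc * A)^(1/3) / 1000
= 0.011 * 1.01 * 176 * (36 * 7151)^(1/3) / 1000
= 0.124 mm

0.124


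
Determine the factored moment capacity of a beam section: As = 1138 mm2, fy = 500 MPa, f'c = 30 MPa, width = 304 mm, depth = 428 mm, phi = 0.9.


a = As * fy / (0.85 * f'c * b)
= 1138 * 500 / (0.85 * 30 * 304)
= 73.4004 mm
Mn = As * fy * (d - a/2) / 10^6
= 222.6496 kN-m
phi*Mn = 0.9 * 222.6496 = 200.38 kN-m

200.38


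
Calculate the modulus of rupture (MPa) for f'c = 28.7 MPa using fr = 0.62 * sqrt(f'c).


fr = 0.62 * sqrt(28.7)
= 3.321 MPa

3.321


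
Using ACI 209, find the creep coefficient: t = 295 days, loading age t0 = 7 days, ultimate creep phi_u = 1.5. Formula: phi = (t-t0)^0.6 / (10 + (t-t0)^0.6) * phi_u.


dt = 295 - 7 = 288
phi = 288^0.6 / (10 + 288^0.6) * 1.5
= 1.124

1.124


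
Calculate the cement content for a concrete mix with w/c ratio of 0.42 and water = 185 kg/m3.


Cement = water / (w/c)
= 185 / 0.42
= 440.5 kg/m3

440.5


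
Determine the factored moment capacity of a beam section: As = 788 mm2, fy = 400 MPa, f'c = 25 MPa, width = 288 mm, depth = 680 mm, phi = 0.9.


a = As * fy / (0.85 * f'c * b)
= 788 * 400 / (0.85 * 25 * 288)
= 51.5033 mm
Mn = As * fy * (d - a/2) / 10^6
= 206.2191 kN-m
phi*Mn = 0.9 * 206.2191 = 185.6 kN-m

185.6


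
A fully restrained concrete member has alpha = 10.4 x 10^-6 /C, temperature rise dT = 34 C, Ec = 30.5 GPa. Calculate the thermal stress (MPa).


sigma = alpha * dT * Ec
= 10.4e-6 * 34 * 30.5 * 1000
= 10.785 MPa

10.785


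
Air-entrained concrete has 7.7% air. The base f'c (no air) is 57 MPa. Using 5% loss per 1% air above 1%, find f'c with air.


Strength loss = (7.7 - 1) * 5 = 33.5%
f'c = 57 * (1 - 33.5/100)
= 37.91 MPa

37.91


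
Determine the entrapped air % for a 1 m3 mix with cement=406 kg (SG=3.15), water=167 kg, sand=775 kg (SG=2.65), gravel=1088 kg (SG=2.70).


Vol cement = 406 / (3.15 * 1000) = 0.128889 m3
Vol water = 167 / 1000 = 0.167 m3
Vol sand = 775 / (2.65 * 1000) = 0.292453 m3
Vol gravel = 1088 / (2.70 * 1000) = 0.402963 m3
Total solid + water volume = 0.991305 m3
Air = (1 - 0.991305) * 100 = 0.87%

0.87


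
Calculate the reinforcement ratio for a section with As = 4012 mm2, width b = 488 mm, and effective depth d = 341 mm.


rho = As / (b * d)
= 4012 / (488 * 341)
= 0.0241

0.0241


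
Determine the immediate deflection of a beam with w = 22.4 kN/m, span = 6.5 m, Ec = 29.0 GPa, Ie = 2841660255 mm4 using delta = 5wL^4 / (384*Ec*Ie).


Convert: L = 6.5 m = 6500 mm, Ec = 29.0 GPa = 29000 MPa
delta = 5 * 22.4 * 6500^4 / (384 * 29000 * 2841660255)
= 6.32 mm

6.32


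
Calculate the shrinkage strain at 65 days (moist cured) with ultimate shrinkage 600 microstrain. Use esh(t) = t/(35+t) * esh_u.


esh(65) = 65 / (35 + 65) * 600
= 65 / 100 * 600
= 390.0 microstrain

390.0


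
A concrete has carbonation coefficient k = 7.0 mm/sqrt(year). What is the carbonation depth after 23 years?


depth = k * sqrt(t)
= 7.0 * sqrt(23)
= 33.57 mm

33.57


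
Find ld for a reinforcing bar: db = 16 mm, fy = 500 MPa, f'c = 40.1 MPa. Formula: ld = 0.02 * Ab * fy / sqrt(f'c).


Ab = pi * 16^2 / 4 = 201.062 mm2
ld = 0.02 * 201.062 * 500 / sqrt(40.1)
= 317.5 mm

317.5


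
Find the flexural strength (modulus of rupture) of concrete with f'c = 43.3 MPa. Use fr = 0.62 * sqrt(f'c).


fr = 0.62 * sqrt(43.3)
= 4.08 MPa

4.08


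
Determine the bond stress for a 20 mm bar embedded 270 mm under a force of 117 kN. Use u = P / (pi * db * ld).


u = P / (pi * db * ld)
= 117 * 1000 / (pi * 20 * 270)
= 6.897 MPa

6.897


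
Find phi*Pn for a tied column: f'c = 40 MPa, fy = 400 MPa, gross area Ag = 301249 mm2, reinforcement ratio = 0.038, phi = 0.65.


Ast = rho * Ag = 0.038 * 301249 = 11447.462 mm2
phi*Pn = 0.65 * 0.80 * (0.85 * 40 * (301249 - 11447.462) + 400 * 11447.462) / 1000
= 7504.76 kN

7504.76


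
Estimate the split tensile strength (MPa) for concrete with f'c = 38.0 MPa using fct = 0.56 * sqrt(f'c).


fct = 0.56 * sqrt(38.0)
= 0.56 * 6.164
= 3.452 MPa

3.452


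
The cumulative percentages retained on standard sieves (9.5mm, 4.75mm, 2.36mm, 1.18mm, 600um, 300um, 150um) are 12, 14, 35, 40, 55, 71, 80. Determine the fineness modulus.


FM = sum(cumulative % retained) / 100
= 307 / 100
= 3.07

3.07


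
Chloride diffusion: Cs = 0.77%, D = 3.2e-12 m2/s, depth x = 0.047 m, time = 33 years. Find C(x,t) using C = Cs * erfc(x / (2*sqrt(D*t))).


t_seconds = 33 * 365.25 * 24 * 3600 = 1041400800.0 s
arg = 0.047 / (2 * sqrt(3.2e-12 * 1041400800.0))
= 0.4071
erfc(0.4071) = 0.5648
C = 0.77 * 0.5648 = 0.4349%

0.4349


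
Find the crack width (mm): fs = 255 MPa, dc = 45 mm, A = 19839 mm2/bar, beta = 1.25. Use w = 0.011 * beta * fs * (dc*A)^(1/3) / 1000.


w = 0.011 * beta * fs * (dc * A)^(1/3) / 1000
= 0.011 * 1.25 * 255 * (45 * 19839)^(1/3) / 1000
= 0.338 mm

0.338


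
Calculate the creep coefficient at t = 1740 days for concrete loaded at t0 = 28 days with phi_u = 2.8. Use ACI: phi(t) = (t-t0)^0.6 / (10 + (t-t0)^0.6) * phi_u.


dt = 1740 - 28 = 1712
phi = 1712^0.6 / (10 + 1712^0.6) * 2.8
= 2.512

2.512


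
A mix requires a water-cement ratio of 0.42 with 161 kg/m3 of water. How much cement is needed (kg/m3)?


Cement = water / (w/c)
= 161 / 0.42
= 383.3 kg/m3

383.3


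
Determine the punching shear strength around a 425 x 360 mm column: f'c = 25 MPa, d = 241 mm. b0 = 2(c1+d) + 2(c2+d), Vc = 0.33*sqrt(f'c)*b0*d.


b0 = 2*(425 + 241) + 2*(360 + 241) = 2534 mm
Vc = 0.33 * sqrt(25) * 2534 * 241 / 1000
= 1007.65 kN

1007.65


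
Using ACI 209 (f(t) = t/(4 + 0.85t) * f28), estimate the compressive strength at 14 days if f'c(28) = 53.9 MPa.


f(14) = 14 / (4 + 0.85 * 14) * 53.9
= 14 / 15.9 * 53.9
= 47.46 MPa

47.46


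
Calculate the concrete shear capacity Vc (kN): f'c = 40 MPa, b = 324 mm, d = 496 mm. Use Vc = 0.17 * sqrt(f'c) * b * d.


Vc = 0.17 * sqrt(40) * 324 * 496 / 1000
= 172.78 kN

172.78


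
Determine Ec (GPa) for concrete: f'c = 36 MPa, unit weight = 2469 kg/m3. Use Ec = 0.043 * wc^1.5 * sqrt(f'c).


Ec = 0.043 * 2469^1.5 * sqrt(36) / 1000
= 31.65 GPa

31.65


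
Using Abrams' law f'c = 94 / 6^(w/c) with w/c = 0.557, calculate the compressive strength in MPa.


f'c = 94 / 6^0.557
= 94 / 2.713
= 34.65 MPa

34.65


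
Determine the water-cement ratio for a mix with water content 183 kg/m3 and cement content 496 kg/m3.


w/c = water / cement
w/c = 183 / 496 = 0.369

0.369


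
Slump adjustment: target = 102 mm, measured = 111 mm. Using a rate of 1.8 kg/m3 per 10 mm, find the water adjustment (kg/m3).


Difference = 102 - 111 = -9 mm
Water adjustment = -9 * 1.8 / 10 = -1.6 kg/m3

-1.6


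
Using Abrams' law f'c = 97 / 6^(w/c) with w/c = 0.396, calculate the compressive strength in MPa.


f'c = 97 / 6^0.396
= 97 / 2.033
= 47.71 MPa

47.71


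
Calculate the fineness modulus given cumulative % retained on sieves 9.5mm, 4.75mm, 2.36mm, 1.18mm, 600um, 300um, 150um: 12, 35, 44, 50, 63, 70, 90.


FM = sum(cumulative % retained) / 100
= 364 / 100
= 3.64

3.64


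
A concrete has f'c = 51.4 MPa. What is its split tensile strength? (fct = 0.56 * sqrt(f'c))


fct = 0.56 * sqrt(51.4)
= 0.56 * 7.169
= 4.015 MPa

4.015


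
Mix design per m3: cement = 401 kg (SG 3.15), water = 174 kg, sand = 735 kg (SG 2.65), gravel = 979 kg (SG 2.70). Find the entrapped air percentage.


Vol cement = 401 / (3.15 * 1000) = 0.127302 m3
Vol water = 174 / 1000 = 0.174 m3
Vol sand = 735 / (2.65 * 1000) = 0.277358 m3
Vol gravel = 979 / (2.70 * 1000) = 0.362593 m3
Total solid + water volume = 0.941253 m3
Air = (1 - 0.941253) * 100 = 5.87%

5.87


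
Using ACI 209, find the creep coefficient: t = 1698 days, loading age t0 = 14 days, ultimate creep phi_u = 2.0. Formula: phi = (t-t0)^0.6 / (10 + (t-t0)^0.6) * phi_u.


dt = 1698 - 14 = 1684
phi = 1684^0.6 / (10 + 1684^0.6) * 2.0
= 1.792

1.792


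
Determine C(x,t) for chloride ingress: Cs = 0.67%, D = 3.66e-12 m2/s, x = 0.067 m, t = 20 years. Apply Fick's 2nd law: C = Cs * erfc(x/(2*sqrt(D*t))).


t_seconds = 20 * 365.25 * 24 * 3600 = 631152000.0 s
arg = 0.067 / (2 * sqrt(3.66e-12 * 631152000.0))
= 0.697
erfc(0.697) = 0.3243
C = 0.67 * 0.3243 = 0.2173%

0.2173


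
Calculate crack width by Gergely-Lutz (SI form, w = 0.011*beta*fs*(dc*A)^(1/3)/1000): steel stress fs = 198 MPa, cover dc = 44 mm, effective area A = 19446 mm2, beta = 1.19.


w = 0.011 * beta * fs * (dc * A)^(1/3) / 1000
= 0.011 * 1.19 * 198 * (44 * 19446)^(1/3) / 1000
= 0.246 mm

0.246


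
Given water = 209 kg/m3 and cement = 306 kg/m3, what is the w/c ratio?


w/c = water / cement
w/c = 209 / 306 = 0.683

0.683


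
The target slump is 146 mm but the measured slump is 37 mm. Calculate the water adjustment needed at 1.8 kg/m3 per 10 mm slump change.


Difference = 146 - 37 = 109 mm
Water adjustment = 109 * 1.8 / 10 = 19.6 kg/m3

19.6


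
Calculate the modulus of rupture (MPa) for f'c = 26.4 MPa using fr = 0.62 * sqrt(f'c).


fr = 0.62 * sqrt(26.4)
= 3.186 MPa

3.186


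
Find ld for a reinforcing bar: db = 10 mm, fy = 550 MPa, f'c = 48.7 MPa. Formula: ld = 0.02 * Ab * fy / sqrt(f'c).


Ab = pi * 10^2 / 4 = 78.54 mm2
ld = 0.02 * 78.54 * 550 / sqrt(48.7)
= 123.8 mm

123.8


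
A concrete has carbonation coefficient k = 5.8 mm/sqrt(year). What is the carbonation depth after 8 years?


depth = k * sqrt(t)
= 5.8 * sqrt(8)
= 16.4 mm

16.4


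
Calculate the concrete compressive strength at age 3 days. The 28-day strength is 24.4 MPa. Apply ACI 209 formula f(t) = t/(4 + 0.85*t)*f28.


f(3) = 3 / (4 + 0.85 * 3) * 24.4
= 3 / 6.55 * 24.4
= 11.18 MPa

11.18


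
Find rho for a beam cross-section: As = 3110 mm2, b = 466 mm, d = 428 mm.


rho = As / (b * d)
= 3110 / (466 * 428)
= 0.0156

0.0156


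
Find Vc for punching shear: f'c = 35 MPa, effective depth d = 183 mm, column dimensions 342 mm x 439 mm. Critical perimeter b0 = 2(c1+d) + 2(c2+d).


b0 = 2*(342 + 183) + 2*(439 + 183) = 2294 mm
Vc = 0.33 * sqrt(35) * 2294 * 183 / 1000
= 819.58 kN

819.58


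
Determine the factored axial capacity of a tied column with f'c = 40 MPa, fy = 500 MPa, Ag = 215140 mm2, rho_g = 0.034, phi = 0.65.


Ast = rho * Ag = 0.034 * 215140 = 7314.76 mm2
phi*Pn = 0.65 * 0.80 * (0.85 * 40 * (215140 - 7314.76) + 500 * 7314.76) / 1000
= 5576.19 kN

5576.19


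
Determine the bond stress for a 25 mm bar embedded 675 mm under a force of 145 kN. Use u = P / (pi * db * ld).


u = P / (pi * db * ld)
= 145 * 1000 / (pi * 25 * 675)
= 2.735 MPa

2.735


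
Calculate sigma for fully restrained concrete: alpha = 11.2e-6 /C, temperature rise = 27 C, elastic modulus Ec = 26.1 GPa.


sigma = alpha * dT * Ec
= 11.2e-6 * 27 * 26.1 * 1000
= 7.893 MPa

7.893


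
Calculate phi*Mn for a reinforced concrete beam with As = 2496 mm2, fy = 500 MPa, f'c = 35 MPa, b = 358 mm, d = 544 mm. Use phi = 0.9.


a = As * fy / (0.85 * f'c * b)
= 2496 * 500 / (0.85 * 35 * 358)
= 117.1776 mm
Mn = As * fy * (d - a/2) / 10^6
= 605.7932 kN-m
phi*Mn = 0.9 * 605.7932 = 545.21 kN-m

545.21


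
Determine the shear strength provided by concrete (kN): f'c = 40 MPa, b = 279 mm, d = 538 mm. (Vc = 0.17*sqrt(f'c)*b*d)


Vc = 0.17 * sqrt(40) * 279 * 538 / 1000
= 161.39 kN

161.39


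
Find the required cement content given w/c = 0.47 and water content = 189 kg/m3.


Cement = water / (w/c)
= 189 / 0.47
= 402.1 kg/m3

402.1


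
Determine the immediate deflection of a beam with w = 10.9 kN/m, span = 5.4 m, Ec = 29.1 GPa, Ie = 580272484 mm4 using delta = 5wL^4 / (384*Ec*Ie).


Convert: L = 5.4 m = 5400 mm, Ec = 29.1 GPa = 29100 MPa
delta = 5 * 10.9 * 5400^4 / (384 * 29100 * 580272484)
= 7.15 mm

7.15


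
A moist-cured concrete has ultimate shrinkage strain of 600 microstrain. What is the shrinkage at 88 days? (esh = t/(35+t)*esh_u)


esh(88) = 88 / (35 + 88) * 600
= 88 / 123 * 600
= 429.3 microstrain

429.3


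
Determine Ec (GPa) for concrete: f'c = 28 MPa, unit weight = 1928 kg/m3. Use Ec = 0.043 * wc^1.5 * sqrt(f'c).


Ec = 0.043 * 1928^1.5 * sqrt(28) / 1000
= 19.26 GPa

19.26


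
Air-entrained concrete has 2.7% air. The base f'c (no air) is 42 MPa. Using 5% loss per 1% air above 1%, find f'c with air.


Strength loss = (2.7 - 1) * 5 = 8.5%
f'c = 42 * (1 - 8.5/100)
= 38.43 MPa

38.43


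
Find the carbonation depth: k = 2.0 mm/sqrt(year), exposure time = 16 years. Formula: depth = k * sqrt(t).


depth = k * sqrt(t)
= 2.0 * sqrt(16)
= 8.0 mm

8.0


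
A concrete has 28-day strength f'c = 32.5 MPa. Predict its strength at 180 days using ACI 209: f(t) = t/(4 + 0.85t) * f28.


f(180) = 180 / (4 + 0.85 * 180) * 32.5
= 180 / 157.0 * 32.5
= 37.26 MPa

37.26


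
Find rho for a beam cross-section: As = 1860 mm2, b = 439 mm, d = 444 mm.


rho = As / (b * d)
= 1860 / (439 * 444)
= 0.0095

0.0095


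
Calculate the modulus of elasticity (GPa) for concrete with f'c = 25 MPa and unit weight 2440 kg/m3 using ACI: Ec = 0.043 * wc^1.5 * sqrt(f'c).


Ec = 0.043 * 2440^1.5 * sqrt(25) / 1000
= 25.91 GPa

25.91


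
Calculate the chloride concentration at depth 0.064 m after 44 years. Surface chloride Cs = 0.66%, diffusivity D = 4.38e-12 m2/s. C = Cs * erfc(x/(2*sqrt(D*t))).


t_seconds = 44 * 365.25 * 24 * 3600 = 1388534400.0 s
arg = 0.064 / (2 * sqrt(4.38e-12 * 1388534400.0))
= 0.4103
erfc(0.4103) = 0.5617
C = 0.66 * 0.5617 = 0.3707%

0.3707


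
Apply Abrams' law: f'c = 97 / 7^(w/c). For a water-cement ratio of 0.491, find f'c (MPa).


f'c = 97 / 7^0.491
= 97 / 2.6
= 37.31 MPa

37.31


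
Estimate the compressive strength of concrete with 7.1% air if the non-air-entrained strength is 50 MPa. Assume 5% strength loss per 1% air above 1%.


Strength loss = (7.1 - 1) * 5 = 30.5%
f'c = 50 * (1 - 30.5/100)
= 34.75 MPa

34.75


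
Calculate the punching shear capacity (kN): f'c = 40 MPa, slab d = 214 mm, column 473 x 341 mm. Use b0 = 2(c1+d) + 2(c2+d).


b0 = 2*(473 + 214) + 2*(341 + 214) = 2484 mm
Vc = 0.33 * sqrt(40) * 2484 * 214 / 1000
= 1109.45 kN

1109.45


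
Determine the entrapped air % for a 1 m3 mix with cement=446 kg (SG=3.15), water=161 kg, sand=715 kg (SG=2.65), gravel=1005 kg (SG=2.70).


Vol cement = 446 / (3.15 * 1000) = 0.141587 m3
Vol water = 161 / 1000 = 0.161 m3
Vol sand = 715 / (2.65 * 1000) = 0.269811 m3
Vol gravel = 1005 / (2.70 * 1000) = 0.372222 m3
Total solid + water volume = 0.944621 m3
Air = (1 - 0.944621) * 100 = 5.54%

5.54


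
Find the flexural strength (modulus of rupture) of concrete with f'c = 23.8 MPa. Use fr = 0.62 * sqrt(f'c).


fr = 0.62 * sqrt(23.8)
= 3.025 MPa

3.025


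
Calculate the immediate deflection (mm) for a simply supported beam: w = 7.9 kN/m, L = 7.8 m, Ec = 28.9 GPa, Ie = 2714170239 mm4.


Convert: L = 7.8 m = 7800 mm, Ec = 28.9 GPa = 28900 MPa
delta = 5 * 7.9 * 7800^4 / (384 * 28900 * 2714170239)
= 4.85 mm

4.85


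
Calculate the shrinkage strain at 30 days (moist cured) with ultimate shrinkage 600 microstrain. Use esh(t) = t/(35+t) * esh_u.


esh(30) = 30 / (35 + 30) * 600
= 30 / 65 * 600
= 276.9 microstrain

276.9


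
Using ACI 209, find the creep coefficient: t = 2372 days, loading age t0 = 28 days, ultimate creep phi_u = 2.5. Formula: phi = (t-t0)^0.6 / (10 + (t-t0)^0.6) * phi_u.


dt = 2372 - 28 = 2344
phi = 2344^0.6 / (10 + 2344^0.6) * 2.5
= 2.283

2.283


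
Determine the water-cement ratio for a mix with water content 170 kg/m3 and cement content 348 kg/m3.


w/c = water / cement
w/c = 170 / 348 = 0.489

0.489


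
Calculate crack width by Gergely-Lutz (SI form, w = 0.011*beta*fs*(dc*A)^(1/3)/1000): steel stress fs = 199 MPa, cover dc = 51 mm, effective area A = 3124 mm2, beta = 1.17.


w = 0.011 * beta * fs * (dc * A)^(1/3) / 1000
= 0.011 * 1.17 * 199 * (51 * 3124)^(1/3) / 1000
= 0.139 mm

0.139


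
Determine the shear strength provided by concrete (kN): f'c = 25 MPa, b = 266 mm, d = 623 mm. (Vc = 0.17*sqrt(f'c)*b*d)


Vc = 0.17 * sqrt(25) * 266 * 623 / 1000
= 140.86 kN

140.86


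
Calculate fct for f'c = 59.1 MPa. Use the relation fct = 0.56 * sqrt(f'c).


fct = 0.56 * sqrt(59.1)
= 0.56 * 7.688
= 4.305 MPa

4.305


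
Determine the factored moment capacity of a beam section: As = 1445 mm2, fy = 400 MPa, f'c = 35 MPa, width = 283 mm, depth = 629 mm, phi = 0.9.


a = As * fy / (0.85 * f'c * b)
= 1445 * 400 / (0.85 * 35 * 283)
= 68.6522 mm
Mn = As * fy * (d - a/2) / 10^6
= 343.7215 kN-m
phi*Mn = 0.9 * 343.7215 = 309.35 kN-m

309.35


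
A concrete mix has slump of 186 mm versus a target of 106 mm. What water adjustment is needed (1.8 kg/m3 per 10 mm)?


Difference = 106 - 186 = -80 mm
Water adjustment = -80 * 1.8 / 10 = -14.4 kg/m3

-14.4


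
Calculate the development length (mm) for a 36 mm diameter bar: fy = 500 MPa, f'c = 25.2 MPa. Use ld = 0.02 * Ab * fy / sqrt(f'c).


Ab = pi * 36^2 / 4 = 1017.876 mm2
ld = 0.02 * 1017.876 * 500 / sqrt(25.2)
= 2027.7 mm

2027.7


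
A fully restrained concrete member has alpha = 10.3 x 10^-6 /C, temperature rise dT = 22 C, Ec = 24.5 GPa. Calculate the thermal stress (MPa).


sigma = alpha * dT * Ec
= 10.3e-6 * 22 * 24.5 * 1000
= 5.552 MPa

5.552


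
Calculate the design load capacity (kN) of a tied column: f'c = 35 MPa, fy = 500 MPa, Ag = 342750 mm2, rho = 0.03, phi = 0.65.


Ast = rho * Ag = 0.03 * 342750 = 10282.5 mm2
phi*Pn = 0.65 * 0.80 * (0.85 * 35 * (342750 - 10282.5) + 500 * 10282.5) / 1000
= 7816.72 kN

7816.72


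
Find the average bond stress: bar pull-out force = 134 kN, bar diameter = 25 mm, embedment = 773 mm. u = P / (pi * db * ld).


u = P / (pi * db * ld)
= 134 * 1000 / (pi * 25 * 773)
= 2.207 MPa

2.207


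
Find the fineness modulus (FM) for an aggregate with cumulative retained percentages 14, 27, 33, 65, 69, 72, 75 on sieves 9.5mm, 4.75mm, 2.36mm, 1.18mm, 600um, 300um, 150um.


FM = sum(cumulative % retained) / 100
= 355 / 100
= 3.55

3.55


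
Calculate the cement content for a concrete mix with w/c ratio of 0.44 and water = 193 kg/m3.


Cement = water / (w/c)
= 193 / 0.44
= 438.6 kg/m3

438.6


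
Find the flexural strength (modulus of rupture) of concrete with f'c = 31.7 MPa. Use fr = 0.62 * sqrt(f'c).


fr = 0.62 * sqrt(31.7)
= 3.491 MPa

3.491


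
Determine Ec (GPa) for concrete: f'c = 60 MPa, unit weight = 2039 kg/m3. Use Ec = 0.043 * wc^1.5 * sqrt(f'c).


Ec = 0.043 * 2039^1.5 * sqrt(60) / 1000
= 30.67 GPa

30.67


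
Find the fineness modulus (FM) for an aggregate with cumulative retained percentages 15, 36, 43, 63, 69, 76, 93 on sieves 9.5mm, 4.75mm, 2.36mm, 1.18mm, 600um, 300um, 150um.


FM = sum(cumulative % retained) / 100
= 395 / 100
= 3.95

3.95


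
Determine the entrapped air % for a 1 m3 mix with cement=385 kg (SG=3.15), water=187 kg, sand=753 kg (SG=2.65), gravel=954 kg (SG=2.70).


Vol cement = 385 / (3.15 * 1000) = 0.122222 m3
Vol water = 187 / 1000 = 0.187 m3
Vol sand = 753 / (2.65 * 1000) = 0.284151 m3
Vol gravel = 954 / (2.70 * 1000) = 0.353333 m3
Total solid + water volume = 0.946706 m3
Air = (1 - 0.946706) * 100 = 5.33%

5.33


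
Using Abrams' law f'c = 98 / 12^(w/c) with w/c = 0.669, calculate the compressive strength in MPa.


f'c = 98 / 12^0.669
= 98 / 5.272
= 18.59 MPa

18.59


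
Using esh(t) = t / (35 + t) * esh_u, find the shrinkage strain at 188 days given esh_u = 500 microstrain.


esh(188) = 188 / (35 + 188) * 500
= 188 / 223 * 500
= 421.5 microstrain

421.5


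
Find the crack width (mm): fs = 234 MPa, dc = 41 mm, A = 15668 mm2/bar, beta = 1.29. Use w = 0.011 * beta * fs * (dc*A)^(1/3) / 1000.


w = 0.011 * beta * fs * (dc * A)^(1/3) / 1000
= 0.011 * 1.29 * 234 * (41 * 15668)^(1/3) / 1000
= 0.287 mm

0.287


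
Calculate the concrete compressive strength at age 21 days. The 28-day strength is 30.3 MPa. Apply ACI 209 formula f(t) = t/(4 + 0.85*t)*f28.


f(21) = 21 / (4 + 0.85 * 21) * 30.3
= 21 / 21.85 * 30.3
= 29.12 MPa

29.12


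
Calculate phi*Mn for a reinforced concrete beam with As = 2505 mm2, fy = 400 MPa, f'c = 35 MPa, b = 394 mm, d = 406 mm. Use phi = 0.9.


a = As * fy / (0.85 * f'c * b)
= 2505 * 400 / (0.85 * 35 * 394)
= 85.4839 mm
Mn = As * fy * (d - a/2) / 10^6
= 363.9845 kN-m
phi*Mn = 0.9 * 363.9845 = 327.59 kN-m

327.59


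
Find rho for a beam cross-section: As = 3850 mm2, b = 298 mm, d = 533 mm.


rho = As / (b * d)
= 3850 / (298 * 533)
= 0.0242

0.0242


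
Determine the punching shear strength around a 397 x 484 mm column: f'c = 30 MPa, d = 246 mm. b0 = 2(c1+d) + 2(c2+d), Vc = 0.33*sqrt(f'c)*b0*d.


b0 = 2*(397 + 246) + 2*(484 + 246) = 2746 mm
Vc = 0.33 * sqrt(30) * 2746 * 246 / 1000
= 1220.98 kN

1220.98


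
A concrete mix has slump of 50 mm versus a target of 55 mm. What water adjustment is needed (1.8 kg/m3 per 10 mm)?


Difference = 55 - 50 = 5 mm
Water adjustment = 5 * 1.8 / 10 = 0.9 kg/m3

0.9


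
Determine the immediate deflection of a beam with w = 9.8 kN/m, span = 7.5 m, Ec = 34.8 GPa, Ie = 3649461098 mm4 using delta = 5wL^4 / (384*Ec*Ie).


Convert: L = 7.5 m = 7500 mm, Ec = 34.8 GPa = 34800 MPa
delta = 5 * 9.8 * 7500^4 / (384 * 34800 * 3649461098)
= 3.18 mm

3.18


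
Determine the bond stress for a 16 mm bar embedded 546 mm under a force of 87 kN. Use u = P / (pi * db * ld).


u = P / (pi * db * ld)
= 87 * 1000 / (pi * 16 * 546)
= 3.17 MPa

3.17


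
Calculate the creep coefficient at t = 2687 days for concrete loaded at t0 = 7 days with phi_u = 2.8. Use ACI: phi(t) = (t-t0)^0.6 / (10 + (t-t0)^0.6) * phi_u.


dt = 2687 - 7 = 2680
phi = 2680^0.6 / (10 + 2680^0.6) * 2.8
= 2.574

2.574


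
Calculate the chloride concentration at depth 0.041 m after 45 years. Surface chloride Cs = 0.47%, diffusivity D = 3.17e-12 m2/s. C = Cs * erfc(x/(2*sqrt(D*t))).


t_seconds = 45 * 365.25 * 24 * 3600 = 1420092000.0 s
arg = 0.041 / (2 * sqrt(3.17e-12 * 1420092000.0))
= 0.3055
erfc(0.3055) = 0.6657
C = 0.47 * 0.6657 = 0.3129%

0.3129
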